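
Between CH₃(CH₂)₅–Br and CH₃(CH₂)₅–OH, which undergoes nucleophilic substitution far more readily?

From CH₃(CH₂)₅–OH the departing group would be OH⁻ (pKₐ(H₂O) ≈ 15.7). Strong base; essentially never leaves without prior activation.
From CH₃(CH₂)₅–Br the leaving group is Br⁻ (pKₐ(HBr) ≈ -9). Weak base; good leaving group.
(In practice CH₃(CH₂)₅–Br is made from CH₃(CH₂)₅–OH by treatment with PBr₃, replacing the hydroxyl with bromide.)

CH₃(CH₂)₅–Br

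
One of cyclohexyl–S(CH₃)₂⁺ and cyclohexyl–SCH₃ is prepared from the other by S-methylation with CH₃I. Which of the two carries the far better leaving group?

cyclohexyl–S(CH₃)₂⁺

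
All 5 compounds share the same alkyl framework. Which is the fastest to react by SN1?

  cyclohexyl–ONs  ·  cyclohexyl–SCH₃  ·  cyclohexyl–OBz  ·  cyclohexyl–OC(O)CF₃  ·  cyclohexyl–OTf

cyclohexyl–OTf

Identical carbon frameworks mean the comparison reduces to leaving-group quality.
A good leaving group is a weak base: the lower the pKₐ of its conjugate acid, the more readily it departs.
cyclohexyl–OTf loses OTf⁻: pKₐ(CF₃SO₃H (triflic acid)) ≈ -14
cyclohexyl–ONs loses ONs⁻: pKₐ(p-O₂NC₆H₄SO₃H) ≈ -3.5
cyclohexyl–OC(O)CF₃ loses CF₃COO⁻: pKₐ(CF₃COOH) ≈ 0.2
cyclohexyl–OBz loses PhCOO⁻: pKₐ(C₆H₅COOH) ≈ 4.2
cyclohexyl–SCH₃ loses RS⁻: pKₐ(RSH (a thiol)) ≈ 10.5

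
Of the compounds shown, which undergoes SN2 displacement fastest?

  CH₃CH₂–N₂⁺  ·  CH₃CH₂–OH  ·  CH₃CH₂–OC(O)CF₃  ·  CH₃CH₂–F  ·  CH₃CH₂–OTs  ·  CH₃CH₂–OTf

CH₃CH₂–N₂⁺

The skeletons are identical, so relative rate is governed entirely by leaving-group ability.
A good leaving group is a weak base: the lower the pKₐ of its conjugate acid, the more readily it departs.
CH₃CH₂–N₂⁺ loses N₂: no meaningful conjugate acid; N₂ departs as an exceptionally stable neutral molecule
CH₃CH₂–OTf loses OTf⁻: pKₐ(CF₃SO₃H (triflic acid)) ≈ -14
CH₃CH₂–OTs loses OTs⁻: pKₐ(p-CH₃C₆H₄SO₃H (TsOH)) ≈ -2.8
CH₃CH₂–OC(O)CF₃ loses CF₃COO⁻: pKₐ(CF₃COOH) ≈ 0.2
CH₃CH₂–F loses F⁻: pKₐ(HF) ≈ 3.2
CH₃CH₂–OH loses OH⁻: pKₐ(H₂O) ≈ 15.7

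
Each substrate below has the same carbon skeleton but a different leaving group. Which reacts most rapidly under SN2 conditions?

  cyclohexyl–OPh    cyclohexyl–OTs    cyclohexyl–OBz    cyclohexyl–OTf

Identical carbon frameworks mean the comparison reduces to leaving-group quality.
Rank by basicity of the departing species: weakest base leaves most easily.
cyclohexyl–OTf loses OTf⁻: pKₐ(CF₃SO₃H (triflic acid)) ≈ -14
cyclohexyl–OTs loses OTs⁻: pKₐ(p-CH₃C₆H₄SO₃H (TsOH)) ≈ -2.8
cyclohexyl–OBz loses PhCOO⁻: pKₐ(C₆H₅COOH) ≈ 4.2
cyclohexyl–OPh loses PhO⁻: pKₐ(C₆H₅OH (phenol)) ≈ 10

cyclohexyl–OTf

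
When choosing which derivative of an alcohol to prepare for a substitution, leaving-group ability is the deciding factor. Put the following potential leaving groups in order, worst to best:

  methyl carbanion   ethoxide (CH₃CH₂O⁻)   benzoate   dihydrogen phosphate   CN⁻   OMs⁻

methyl carbanion < ethoxide (CH₃CH₂O⁻) < CN⁻ < benzoate < dihydrogen phosphate < OMs⁻

OMs⁻: pKₐ(CH₃SO₃H (MsOH)) ≈ -1.9
dihydrogen phosphate: pKₐ(H₃PO₄) ≈ 2.1
benzoate: pKₐ(C₆H₅COOH) ≈ 4.2
CN⁻: pKₐ(HCN) ≈ 9.2
ethoxide (CH₃CH₂O⁻): pKₐ(CH₃CH₂OH) ≈ 16
methyl carbanion: pKₐ(CH₄) ≈ 48
Reversing gives the worst-to-best order requested.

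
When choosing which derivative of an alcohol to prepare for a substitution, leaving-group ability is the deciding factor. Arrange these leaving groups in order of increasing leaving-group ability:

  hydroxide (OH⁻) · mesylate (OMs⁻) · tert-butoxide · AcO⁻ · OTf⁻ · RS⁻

OTf⁻: pKₐ(CF₃SO₃H (triflic acid)) ≈ -14 — charge spread over three oxygens and a CF₃ group; the premier leaving group in synthesis
mesylate (OMs⁻): pKₐ(CH₃SO₃H (MsOH)) ≈ -1.9
AcO⁻: pKₐ(CH₃COOH) ≈ 4.8
RS⁻: pKₐ(RSH (a thiol)) ≈ 10.5 — moderately basic; rarely leaves without activation
hydroxide (OH⁻): pKₐ(H₂O) ≈ 15.7
tert-butoxide: pKₐ(t-BuOH) ≈ 18 — bulky, strongly basic alkoxide
The question asks for worst first, so the sequence is read in increasing leaving-group ability.

tert-butoxide < hydroxide (OH⁻) < RS⁻ < AcO⁻ < mesylate (OMs⁻) < OTf⁻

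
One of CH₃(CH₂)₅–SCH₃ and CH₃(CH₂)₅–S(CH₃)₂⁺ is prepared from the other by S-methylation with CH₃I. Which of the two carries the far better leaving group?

CH₃(CH₂)₅–S(CH₃)₂⁺

From CH₃(CH₂)₅–SCH₃ the departing group would be RS⁻ (pKₐ(RSH (a thiol)) ≈ 10.5). Moderately basic; rarely leaves without activation.
From CH₃(CH₂)₅–S(CH₃)₂⁺ the leaving group is SR'₂ (pKₐ(R'₂SH⁺) ≈ -7). Neutral; leaves from a sulfonium salt (R–SR'₂⁺).
S-methylation with CH₃I works by allowing neutral dimethyl sulfide, rather than methanethiolate, to depart, making CH₃(CH₂)₅–S(CH₃)₂⁺ enormously more reactive.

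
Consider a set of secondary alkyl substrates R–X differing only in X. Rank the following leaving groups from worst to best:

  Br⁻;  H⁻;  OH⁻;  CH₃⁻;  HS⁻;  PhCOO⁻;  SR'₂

CH₃⁻ < H⁻ < OH⁻ < HS⁻ < PhCOO⁻ < SR'₂ < Br⁻

Leaving-group ability tracks the stability of the departed species; conjugate-acid pKₐ is the usual yardstick (lower pKₐ → better LG).
Br⁻: pKₐ(HBr) ≈ -9
SR'₂: pKₐ(R'₂SH⁺) ≈ -7
PhCOO⁻: pKₐ(C₆H₅COOH) ≈ 4.2
HS⁻: pKₐ(H₂S) ≈ 7
OH⁻: pKₐ(H₂O) ≈ 15.7
H⁻: pKₐ(H₂) ≈ 36
CH₃⁻: pKₐ(CH₄) ≈ 48
Listed from poorest to best leaving group as asked.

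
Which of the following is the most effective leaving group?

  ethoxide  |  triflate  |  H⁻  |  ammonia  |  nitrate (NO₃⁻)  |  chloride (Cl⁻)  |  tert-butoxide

triflate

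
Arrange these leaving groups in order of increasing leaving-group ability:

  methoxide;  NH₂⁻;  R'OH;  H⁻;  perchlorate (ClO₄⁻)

The more stable X⁻ (or X) is on its own — i.e. the weaker a base it is — the better a leaving group it makes.
perchlorate (ClO₄⁻): pKₐ(HClO₄) ≈ -10
R'OH: pKₐ(R'OH₂⁺) ≈ -2.4
methoxide: pKₐ(CH₃OH) ≈ 15.5
H⁻: pKₐ(H₂) ≈ 36
NH₂⁻: pKₐ(NH₃) ≈ 38
The question asks for worst first, so the sequence is read in increasing leaving-group ability.

NH₂⁻ < H⁻ < methoxide < R'OH < perchlorate (ClO₄⁻)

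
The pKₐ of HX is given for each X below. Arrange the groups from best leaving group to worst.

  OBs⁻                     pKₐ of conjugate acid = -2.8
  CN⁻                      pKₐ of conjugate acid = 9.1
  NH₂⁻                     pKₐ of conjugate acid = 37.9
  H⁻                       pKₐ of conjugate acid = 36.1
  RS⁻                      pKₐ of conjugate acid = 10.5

OBs⁻ > CN⁻ > RS⁻ > H⁻ > NH₂⁻

Lower conjugate-acid pKₐ ⇒ weaker base ⇒ better leaving group.
Sorting by the given values: OBs⁻ (-2.8), CN⁻ (9.1), RS⁻ (10.5), H⁻ (36.1), NH₂⁻ (37.9).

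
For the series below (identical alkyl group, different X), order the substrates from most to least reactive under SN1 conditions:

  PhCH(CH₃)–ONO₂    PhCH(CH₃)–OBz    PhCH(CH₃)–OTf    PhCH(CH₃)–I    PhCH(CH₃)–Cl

Identical carbon frameworks mean the comparison reduces to leaving-group quality.
Rank by basicity of the departing species: weakest base leaves most easily.
PhCH(CH₃)–OTf loses OTf⁻: pKₐ(CF₃SO₃H (triflic acid)) ≈ -14
PhCH(CH₃)–I loses I⁻: pKₐ(HI) ≈ -10
PhCH(CH₃)–Cl loses Cl⁻: pKₐ(HCl) ≈ -7
PhCH(CH₃)–ONO₂ loses NO₃⁻: pKₐ(HNO₃) ≈ -1.3
PhCH(CH₃)–OBz loses PhCOO⁻: pKₐ(C₆H₅COOH) ≈ 4.2

PhCH(CH₃)–OTf > PhCH(CH₃)–I > PhCH(CH₃)–Cl > PhCH(CH₃)–ONO₂ > PhCH(CH₃)–OBz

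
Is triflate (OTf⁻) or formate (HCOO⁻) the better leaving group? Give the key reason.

triflate (OTf⁻) is the better leaving group.
pKₐ(CF₃SO₃H (triflic acid)) ≈ -14 versus pKₐ(HCOOH) ≈ 3.8: triflate (OTf⁻) is the much weaker base.
Charge spread over three oxygens and a CF₃ group; the premier leaving group in synthesis.

triflate (OTf⁻)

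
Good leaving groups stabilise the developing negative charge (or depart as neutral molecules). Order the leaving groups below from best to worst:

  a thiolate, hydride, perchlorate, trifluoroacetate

perchlorate > trifluoroacetate > a thiolate > hydride

The more stable X⁻ (or X) is on its own — i.e. the weaker a base it is — the better a leaving group it makes.
perchlorate: pKₐ(HClO₄) ≈ -10 — extremely weak base; rarely used for safety reasons
trifluoroacetate: pKₐ(CF₃COOH) ≈ 0.2
a thiolate: pKₐ(RSH (a thiol)) ≈ 10.5 — moderately basic; rarely leaves without activation
hydride: pKₐ(H₂) ≈ 36 — extremely strong base; leaves only in special hydride-transfer contexts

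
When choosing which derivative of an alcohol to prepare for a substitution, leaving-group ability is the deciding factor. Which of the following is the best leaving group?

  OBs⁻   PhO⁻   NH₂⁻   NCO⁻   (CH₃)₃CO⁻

OBs⁻: pKₐ(p-BrC₆H₄SO₃H) ≈ -2.8
NCO⁻: pKₐ(HOCN) ≈ 3.5
PhO⁻: pKₐ(C₆H₅OH (phenol)) ≈ 10
(CH₃)₃CO⁻: pKₐ(t-BuOH) ≈ 18
NH₂⁻: pKₐ(NH₃) ≈ 38

OBs⁻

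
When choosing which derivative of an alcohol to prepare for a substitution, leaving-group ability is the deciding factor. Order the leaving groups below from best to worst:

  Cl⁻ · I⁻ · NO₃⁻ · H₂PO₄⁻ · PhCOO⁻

The more stable X⁻ (or X) is on its own — i.e. the weaker a base it is — the better a leaving group it makes.
I⁻: pKₐ(HI) ≈ -10
Cl⁻: pKₐ(HCl) ≈ -7
NO₃⁻: pKₐ(HNO₃) ≈ -1.3
H₂PO₄⁻: pKₐ(H₃PO₄) ≈ 2.1
PhCOO⁻: pKₐ(C₆H₅COOH) ≈ 4.2

I⁻ > Cl⁻ > NO₃⁻ > H₂PO₄⁻ > PhCOO⁻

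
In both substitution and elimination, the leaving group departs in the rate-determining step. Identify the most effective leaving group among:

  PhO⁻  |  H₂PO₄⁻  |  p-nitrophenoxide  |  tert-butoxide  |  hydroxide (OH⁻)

H₂PO₄⁻: pKₐ(H₃PO₄) ≈ 2.1
p-nitrophenoxide: pKₐ(p-nitrophenol) ≈ 7.2
PhO⁻: pKₐ(C₆H₅OH (phenol)) ≈ 10
hydroxide (OH⁻): pKₐ(H₂O) ≈ 15.7
tert-butoxide: pKₐ(t-BuOH) ≈ 18

H₂PO₄⁻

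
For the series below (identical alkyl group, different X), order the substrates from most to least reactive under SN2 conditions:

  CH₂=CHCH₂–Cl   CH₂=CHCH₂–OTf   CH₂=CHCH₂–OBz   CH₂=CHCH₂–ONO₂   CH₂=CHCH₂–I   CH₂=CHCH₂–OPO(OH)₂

Identical carbon frameworks mean the comparison reduces to leaving-group quality.
Leaving-group ability tracks the stability of the departed species; conjugate-acid pKₐ is the usual yardstick (lower pKₐ → better LG).
CH₂=CHCH₂–OTf loses OTf⁻: pKₐ(CF₃SO₃H (triflic acid)) ≈ -14
CH₂=CHCH₂–I loses I⁻: pKₐ(HI) ≈ -10
CH₂=CHCH₂–Cl loses Cl⁻: pKₐ(HCl) ≈ -7
CH₂=CHCH₂–ONO₂ loses NO₃⁻: pKₐ(HNO₃) ≈ -1.3
CH₂=CHCH₂–OPO(OH)₂ loses H₂PO₄⁻: pKₐ(H₃PO₄) ≈ 2.1
CH₂=CHCH₂–OBz loses PhCOO⁻: pKₐ(C₆H₅COOH) ≈ 4.2

CH₂=CHCH₂–OTf > CH₂=CHCH₂–I > CH₂=CHCH₂–Cl > CH₂=CHCH₂–ONO₂ > CH₂=CHCH₂–OPO(OH)₂ > CH₂=CHCH₂–OBz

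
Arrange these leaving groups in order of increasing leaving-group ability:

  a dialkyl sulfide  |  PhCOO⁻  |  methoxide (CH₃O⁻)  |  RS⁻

methoxide (CH₃O⁻) < RS⁻ < PhCOO⁻ < a dialkyl sulfide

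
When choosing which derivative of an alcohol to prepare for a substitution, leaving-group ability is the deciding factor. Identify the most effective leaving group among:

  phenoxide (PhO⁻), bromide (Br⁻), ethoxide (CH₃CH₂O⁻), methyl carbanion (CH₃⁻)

bromide (Br⁻)

bromide (Br⁻): pKₐ(HBr) ≈ -9
phenoxide (PhO⁻): pKₐ(C₆H₅OH (phenol)) ≈ 10
ethoxide (CH₃CH₂O⁻): pKₐ(CH₃CH₂OH) ≈ 16
methyl carbanion (CH₃⁻): pKₐ(CH₄) ≈ 48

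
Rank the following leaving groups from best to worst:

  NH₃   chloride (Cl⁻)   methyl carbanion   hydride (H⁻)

Rank by basicity of the departing species: weakest base leaves most easily.
chloride (Cl⁻): pKₐ(HCl) ≈ -7
NH₃: pKₐ(NH₄⁺) ≈ 9.2
hydride (H⁻): pKₐ(H₂) ≈ 36
methyl carbanion: pKₐ(CH₄) ≈ 48

chloride (Cl⁻) > NH₃ > hydride (H⁻) > methyl carbanion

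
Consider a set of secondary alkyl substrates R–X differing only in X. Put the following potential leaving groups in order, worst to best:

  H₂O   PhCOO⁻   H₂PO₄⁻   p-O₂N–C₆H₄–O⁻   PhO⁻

The more stable X⁻ (or X) is on its own — i.e. the weaker a base it is — the better a leaving group it makes.
H₂O: pKₐ(H₃O⁺) ≈ -1.7 — neutral; leaves from a protonated alcohol (R–OH₂⁺)
H₂PO₄⁻: pKₐ(H₃PO₄) ≈ 2.1 — moderate base; biological leaving group after further activation
PhCOO⁻: pKₐ(C₆H₅COOH) ≈ 4.2
p-O₂N–C₆H₄–O⁻: pKₐ(p-nitrophenol) ≈ 7.2 — nitro group delocalises the charge; the classic chromogenic LG
PhO⁻: pKₐ(C₆H₅OH (phenol)) ≈ 10 — resonance into the ring helps, but still a poor LG
Listed from poorest to best leaving group as asked.

PhO⁻ < p-O₂N–C₆H₄–O⁻ < PhCOO⁻ < H₂PO₄⁻ < H₂O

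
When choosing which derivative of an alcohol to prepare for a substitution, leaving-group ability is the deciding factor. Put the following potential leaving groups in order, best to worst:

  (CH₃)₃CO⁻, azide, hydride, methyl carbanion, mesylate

Rank by basicity of the departing species: weakest base leaves most easily.
mesylate: pKₐ(CH₃SO₃H (MsOH)) ≈ -1.9 — resonance-delocalised alkanesulfonate
azide: pKₐ(HN₃) ≈ 4.7
(CH₃)₃CO⁻: pKₐ(t-BuOH) ≈ 18 — bulky, strongly basic alkoxide
hydride: pKₐ(H₂) ≈ 36
methyl carbanion: pKₐ(CH₄) ≈ 48 — unstabilised carbanion; the worst conceivable leaving group

mesylate > azide > (CH₃)₃CO⁻ > hydride > methyl carbanion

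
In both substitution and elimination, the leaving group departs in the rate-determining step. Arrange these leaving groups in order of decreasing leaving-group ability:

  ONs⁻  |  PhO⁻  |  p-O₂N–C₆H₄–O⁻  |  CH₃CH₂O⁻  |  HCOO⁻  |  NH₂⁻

Rank by basicity of the departing species: weakest base leaves most easily.
ONs⁻: pKₐ(p-O₂NC₆H₄SO₃H) ≈ -3.5
HCOO⁻: pKₐ(HCOOH) ≈ 3.8
p-O₂N–C₆H₄–O⁻: pKₐ(p-nitrophenol) ≈ 7.2
PhO⁻: pKₐ(C₆H₅OH (phenol)) ≈ 10
CH₃CH₂O⁻: pKₐ(CH₃CH₂OH) ≈ 16
NH₂⁻: pKₐ(NH₃) ≈ 38

ONs⁻ > HCOO⁻ > p-O₂N–C₆H₄–O⁻ > PhO⁻ > CH₃CH₂O⁻ > NH₂⁻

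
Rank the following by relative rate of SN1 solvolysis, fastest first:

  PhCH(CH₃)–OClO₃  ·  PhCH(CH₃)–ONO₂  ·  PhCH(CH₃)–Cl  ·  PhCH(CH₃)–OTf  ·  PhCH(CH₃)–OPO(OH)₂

PhCH(CH₃)–OTf > PhCH(CH₃)–OClO₃ > PhCH(CH₃)–Cl > PhCH(CH₃)–ONO₂ > PhCH(CH₃)–OPO(OH)₂

Identical carbon frameworks mean the comparison reduces to leaving-group quality.
A good leaving group is a weak base: the lower the pKₐ of its conjugate acid, the more readily it departs.
PhCH(CH₃)–OTf loses OTf⁻: pKₐ(CF₃SO₃H (triflic acid)) ≈ -14
PhCH(CH₃)–OClO₃ loses ClO₄⁻: pKₐ(HClO₄) ≈ -10
PhCH(CH₃)–Cl loses Cl⁻: pKₐ(HCl) ≈ -7
PhCH(CH₃)–ONO₂ loses NO₃⁻: pKₐ(HNO₃) ≈ -1.3
PhCH(CH₃)–OPO(OH)₂ loses H₂PO₄⁻: pKₐ(H₃PO₄) ≈ 2.1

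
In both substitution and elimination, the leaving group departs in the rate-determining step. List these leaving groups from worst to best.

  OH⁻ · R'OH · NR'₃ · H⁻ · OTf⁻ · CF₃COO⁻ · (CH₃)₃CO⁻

H⁻ < (CH₃)₃CO⁻ < OH⁻ < NR'₃ < CF₃COO⁻ < R'OH < OTf⁻

Rank by basicity of the departing species: weakest base leaves most easily.
OTf⁻: pKₐ(CF₃SO₃H (triflic acid)) ≈ -14
R'OH: pKₐ(R'OH₂⁺) ≈ -2.4
CF₃COO⁻: pKₐ(CF₃COOH) ≈ 0.2
NR'₃: pKₐ(R'₃NH⁺) ≈ 10.7
OH⁻: pKₐ(H₂O) ≈ 15.7
(CH₃)₃CO⁻: pKₐ(t-BuOH) ≈ 18
H⁻: pKₐ(H₂) ≈ 36
The question asks for worst first, so the sequence is read in increasing leaving-group ability.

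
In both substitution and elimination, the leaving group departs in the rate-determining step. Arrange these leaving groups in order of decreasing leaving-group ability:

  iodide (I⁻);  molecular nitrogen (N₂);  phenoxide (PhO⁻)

Rank by basicity of the departing species: weakest base leaves most easily.
molecular nitrogen (N₂): no meaningful conjugate acid; N₂ departs as an exceptionally stable neutral molecule
iodide (I⁻): pKₐ(HI) ≈ -10 — large, highly polarisable; very weak base
phenoxide (PhO⁻): pKₐ(C₆H₅OH (phenol)) ≈ 10 — resonance into the ring helps, but still a poor LG

molecular nitrogen (N₂) > iodide (I⁻) > phenoxide (PhO⁻)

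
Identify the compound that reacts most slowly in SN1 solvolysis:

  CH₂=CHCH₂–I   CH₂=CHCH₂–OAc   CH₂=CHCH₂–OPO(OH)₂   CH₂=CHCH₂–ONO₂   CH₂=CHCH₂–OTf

CH₂=CHCH₂–OAc

Same R in every case — rank the leaving groups.
Rank by basicity of the departing species: weakest base leaves most easily.
CH₂=CHCH₂–OTf loses OTf⁻: pKₐ(CF₃SO₃H (triflic acid)) ≈ -14
CH₂=CHCH₂–I loses I⁻: pKₐ(HI) ≈ -10
CH₂=CHCH₂–ONO₂ loses NO₃⁻: pKₐ(HNO₃) ≈ -1.3
CH₂=CHCH₂–OPO(OH)₂ loses H₂PO₄⁻: pKₐ(H₃PO₄) ≈ 2.1
CH₂=CHCH₂–OAc loses AcO⁻: pKₐ(CH₃COOH) ≈ 4.8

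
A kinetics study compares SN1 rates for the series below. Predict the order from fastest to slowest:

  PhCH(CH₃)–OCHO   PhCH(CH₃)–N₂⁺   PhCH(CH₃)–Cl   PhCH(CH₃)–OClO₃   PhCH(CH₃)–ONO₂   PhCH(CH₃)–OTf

Same R in every case — rank the leaving groups.
Leaving-group ability tracks the stability of the departed species; conjugate-acid pKₐ is the usual yardstick (lower pKₐ → better LG).
PhCH(CH₃)–N₂⁺ loses N₂: no meaningful conjugate acid; N₂ departs as an exceptionally stable neutral molecule
PhCH(CH₃)–OTf loses OTf⁻: pKₐ(CF₃SO₃H (triflic acid)) ≈ -14
PhCH(CH₃)–OClO₃ loses ClO₄⁻: pKₐ(HClO₄) ≈ -10
PhCH(CH₃)–Cl loses Cl⁻: pKₐ(HCl) ≈ -7
PhCH(CH₃)–ONO₂ loses NO₃⁻: pKₐ(HNO₃) ≈ -1.3
PhCH(CH₃)–OCHO loses HCOO⁻: pKₐ(HCOOH) ≈ 3.8

PhCH(CH₃)–N₂⁺ > PhCH(CH₃)–OTf > PhCH(CH₃)–OClO₃ > PhCH(CH₃)–Cl > PhCH(CH₃)–ONO₂ > PhCH(CH₃)–OCHO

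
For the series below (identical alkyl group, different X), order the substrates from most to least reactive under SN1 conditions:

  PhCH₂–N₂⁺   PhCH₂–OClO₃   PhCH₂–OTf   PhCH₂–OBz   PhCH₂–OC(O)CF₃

PhCH₂–N₂⁺ > PhCH₂–OTf > PhCH₂–OClO₃ > PhCH₂–OC(O)CF₃ > PhCH₂–OBz

Identical carbon frameworks mean the comparison reduces to leaving-group quality.
Leaving-group ability tracks the stability of the departed species; conjugate-acid pKₐ is the usual yardstick (lower pKₐ → better LG).
PhCH₂–N₂⁺ loses N₂: no meaningful conjugate acid; N₂ departs as an exceptionally stable neutral molecule
PhCH₂–OTf loses OTf⁻: pKₐ(CF₃SO₃H (triflic acid)) ≈ -14
PhCH₂–OClO₃ loses ClO₄⁻: pKₐ(HClO₄) ≈ -10
PhCH₂–OC(O)CF₃ loses CF₃COO⁻: pKₐ(CF₃COOH) ≈ 0.2
PhCH₂–OBz loses PhCOO⁻: pKₐ(C₆H₅COOH) ≈ 4.2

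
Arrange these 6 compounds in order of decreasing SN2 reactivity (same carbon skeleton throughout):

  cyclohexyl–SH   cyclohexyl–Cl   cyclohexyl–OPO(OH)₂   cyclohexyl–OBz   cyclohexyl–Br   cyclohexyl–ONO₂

The skeletons are identical, so relative rate is governed entirely by leaving-group ability.
A good leaving group is a weak base: the lower the pKₐ of its conjugate acid, the more readily it departs.
cyclohexyl–Br loses Br⁻: pKₐ(HBr) ≈ -9
cyclohexyl–Cl loses Cl⁻: pKₐ(HCl) ≈ -7
cyclohexyl–ONO₂ loses NO₃⁻: pKₐ(HNO₃) ≈ -1.3
cyclohexyl–OPO(OH)₂ loses H₂PO₄⁻: pKₐ(H₃PO₄) ≈ 2.1
cyclohexyl–OBz loses PhCOO⁻: pKₐ(C₆H₅COOH) ≈ 4.2
cyclohexyl–SH loses HS⁻: pKₐ(H₂S) ≈ 7

cyclohexyl–Br > cyclohexyl–Cl > cyclohexyl–ONO₂ > cyclohexyl–OPO(OH)₂ > cyclohexyl–OBz > cyclohexyl–SH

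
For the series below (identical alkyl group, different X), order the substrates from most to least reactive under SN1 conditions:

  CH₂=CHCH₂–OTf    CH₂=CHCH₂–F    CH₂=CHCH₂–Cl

CH₂=CHCH₂–OTf > CH₂=CHCH₂–Cl > CH₂=CHCH₂–F

Identical carbon frameworks mean the comparison reduces to leaving-group quality.
The more stable X⁻ (or X) is on its own — i.e. the weaker a base it is — the better a leaving group it makes.
CH₂=CHCH₂–OTf loses OTf⁻: pKₐ(CF₃SO₃H (triflic acid)) ≈ -14
CH₂=CHCH₂–Cl loses Cl⁻: pKₐ(HCl) ≈ -7
CH₂=CHCH₂–F loses F⁻: pKₐ(HF) ≈ 3.2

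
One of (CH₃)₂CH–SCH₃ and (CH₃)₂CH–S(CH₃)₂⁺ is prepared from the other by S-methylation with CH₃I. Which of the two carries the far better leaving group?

(CH₃)₂CH–S(CH₃)₂⁺

From (CH₃)₂CH–SCH₃ the departing group would be RS⁻ (pKₐ(RSH (a thiol)) ≈ 10.5). Moderately basic; rarely leaves without activation.
From (CH₃)₂CH–S(CH₃)₂⁺ the leaving group is SR'₂ (pKₐ(R'₂SH⁺) ≈ -7). Neutral; leaves from a sulfonium salt (R–SR'₂⁺).
S-methylation with CH₃I works by allowing neutral dimethyl sulfide, rather than methanethiolate, to depart, making (CH₃)₂CH–S(CH₃)₂⁺ enormously more reactive.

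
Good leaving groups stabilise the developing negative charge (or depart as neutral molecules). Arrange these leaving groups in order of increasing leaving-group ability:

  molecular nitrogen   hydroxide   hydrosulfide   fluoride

hydroxide < hydrosulfide < fluoride < molecular nitrogen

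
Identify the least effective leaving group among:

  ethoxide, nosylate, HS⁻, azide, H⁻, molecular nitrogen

Rank by basicity of the departing species: weakest base leaves most easily.
molecular nitrogen: no meaningful conjugate acid; N₂ departs as an exceptionally stable neutral molecule
nosylate: pKₐ(p-O₂NC₆H₄SO₃H) ≈ -3.5
azide: pKₐ(HN₃) ≈ 4.7
HS⁻: pKₐ(H₂S) ≈ 7
ethoxide: pKₐ(CH₃CH₂OH) ≈ 16
H⁻: pKₐ(H₂) ≈ 36

H⁻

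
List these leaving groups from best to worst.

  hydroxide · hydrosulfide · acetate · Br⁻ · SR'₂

Rank by basicity of the departing species: weakest base leaves most easily.
Br⁻: pKₐ(HBr) ≈ -9
SR'₂: pKₐ(R'₂SH⁺) ≈ -7
acetate: pKₐ(CH₃COOH) ≈ 4.8
hydrosulfide: pKₐ(H₂S) ≈ 7
hydroxide: pKₐ(H₂O) ≈ 15.7

Br⁻ > SR'₂ > acetate > hydrosulfide > hydroxide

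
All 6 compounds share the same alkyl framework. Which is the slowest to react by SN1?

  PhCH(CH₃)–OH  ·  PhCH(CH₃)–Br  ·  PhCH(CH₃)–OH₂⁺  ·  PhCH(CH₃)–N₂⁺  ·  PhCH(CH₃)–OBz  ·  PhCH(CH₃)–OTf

PhCH(CH₃)–OH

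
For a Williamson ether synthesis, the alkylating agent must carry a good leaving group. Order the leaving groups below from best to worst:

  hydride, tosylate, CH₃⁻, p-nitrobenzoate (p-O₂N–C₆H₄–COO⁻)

tosylate > p-nitrobenzoate (p-O₂N–C₆H₄–COO⁻) > hydride > CH₃⁻

A good leaving group is a weak base: the lower the pKₐ of its conjugate acid, the more readily it departs.
tosylate: pKₐ(p-CH₃C₆H₄SO₃H (TsOH)) ≈ -2.8
p-nitrobenzoate (p-O₂N–C₆H₄–COO⁻): pKₐ(p-nitrobenzoic acid) ≈ 3.4 — electron-withdrawing nitro group stabilises the carboxylate
hydride: pKₐ(H₂) ≈ 36
CH₃⁻: pKₐ(CH₄) ≈ 48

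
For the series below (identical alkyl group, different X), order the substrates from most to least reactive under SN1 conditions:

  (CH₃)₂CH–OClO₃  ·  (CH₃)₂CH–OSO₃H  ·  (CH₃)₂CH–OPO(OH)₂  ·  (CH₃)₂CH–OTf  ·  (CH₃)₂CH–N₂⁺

With the same alkyl group throughout, only the leaving group differentiates the rates.
The more stable X⁻ (or X) is on its own — i.e. the weaker a base it is — the better a leaving group it makes.
(CH₃)₂CH–N₂⁺ loses N₂: no meaningful conjugate acid; N₂ departs as an exceptionally stable neutral molecule
(CH₃)₂CH–OTf loses OTf⁻: pKₐ(CF₃SO₃H (triflic acid)) ≈ -14
(CH₃)₂CH–OClO₃ loses ClO₄⁻: pKₐ(HClO₄) ≈ -10
(CH₃)₂CH–OSO₃H loses HSO₄⁻: pKₐ(H₂SO₄) ≈ -3
(CH₃)₂CH–OPO(OH)₂ loses H₂PO₄⁻: pKₐ(H₃PO₄) ≈ 2.1

(CH₃)₂CH–N₂⁺ > (CH₃)₂CH–OTf > (CH₃)₂CH–OClO₃ > (CH₃)₂CH–OSO₃H > (CH₃)₂CH–OPO(OH)₂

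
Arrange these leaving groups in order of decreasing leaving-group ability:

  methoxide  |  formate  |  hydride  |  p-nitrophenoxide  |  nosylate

Rank by basicity of the departing species: weakest base leaves most easily.
nosylate: pKₐ(p-O₂NC₆H₄SO₃H) ≈ -3.5
formate: pKₐ(HCOOH) ≈ 3.8
p-nitrophenoxide: pKₐ(p-nitrophenol) ≈ 7.2
methoxide: pKₐ(CH₃OH) ≈ 15.5
hydride: pKₐ(H₂) ≈ 36

nosylate > formate > p-nitrophenoxide > methoxide > hydride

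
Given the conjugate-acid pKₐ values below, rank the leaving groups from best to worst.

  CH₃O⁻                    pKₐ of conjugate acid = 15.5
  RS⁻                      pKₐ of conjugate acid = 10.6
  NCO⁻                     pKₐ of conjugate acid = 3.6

NCO⁻ > RS⁻ > CH₃O⁻

Lower conjugate-acid pKₐ ⇒ weaker base ⇒ better leaving group.
Sorting by the given values: NCO⁻ (3.6), RS⁻ (10.6), CH₃O⁻ (15.5).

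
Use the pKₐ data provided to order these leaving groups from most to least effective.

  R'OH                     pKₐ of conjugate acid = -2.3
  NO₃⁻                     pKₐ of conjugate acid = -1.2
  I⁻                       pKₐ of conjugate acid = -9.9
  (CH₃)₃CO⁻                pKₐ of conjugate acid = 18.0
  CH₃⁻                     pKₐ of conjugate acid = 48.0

Lower conjugate-acid pKₐ ⇒ weaker base ⇒ better leaving group.
Sorting by the given values: I⁻ (-9.9), R'OH (-2.3), NO₃⁻ (-1.2), (CH₃)₃CO⁻ (18.0), CH₃⁻ (48.0).

I⁻ > R'OH > NO₃⁻ > (CH₃)₃CO⁻ > CH₃⁻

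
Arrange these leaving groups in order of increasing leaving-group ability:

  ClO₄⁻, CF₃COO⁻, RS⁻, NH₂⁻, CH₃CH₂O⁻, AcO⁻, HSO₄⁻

ClO₄⁻: pKₐ(HClO₄) ≈ -10
HSO₄⁻: pKₐ(H₂SO₄) ≈ -3
CF₃COO⁻: pKₐ(CF₃COOH) ≈ 0.2
AcO⁻: pKₐ(CH₃COOH) ≈ 4.8
RS⁻: pKₐ(RSH (a thiol)) ≈ 10.5
CH₃CH₂O⁻: pKₐ(CH₃CH₂OH) ≈ 16
NH₂⁻: pKₐ(NH₃) ≈ 38
Reversing gives the worst-to-best order requested.

NH₂⁻ < CH₃CH₂O⁻ < RS⁻ < AcO⁻ < CF₃COO⁻ < HSO₄⁻ < ClO₄⁻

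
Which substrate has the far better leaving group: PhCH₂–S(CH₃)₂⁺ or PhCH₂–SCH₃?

PhCH₂–S(CH₃)₂⁺

From PhCH₂–SCH₃ the departing group would be RS⁻ (pKₐ(RSH (a thiol)) ≈ 10.5). Moderately basic; rarely leaves without activation.
From PhCH₂–S(CH₃)₂⁺ the leaving group is SR'₂ (pKₐ(R'₂SH⁺) ≈ -7). Neutral; leaves from a sulfonium salt (R–SR'₂⁺).
(In practice PhCH₂–S(CH₃)₂⁺ is made from PhCH₂–SCH₃ by S-methylation with CH₃I, allowing neutral dimethyl sulfide, rather than methanethiolate, to depart.)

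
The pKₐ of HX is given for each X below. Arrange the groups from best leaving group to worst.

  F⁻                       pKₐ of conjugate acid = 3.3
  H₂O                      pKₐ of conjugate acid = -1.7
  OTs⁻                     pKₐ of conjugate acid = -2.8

Lower conjugate-acid pKₐ ⇒ weaker base ⇒ better leaving group.
Sorting by the given values: OTs⁻ (-2.8), H₂O (-1.7), F⁻ (3.3).

OTs⁻ > H₂O > F⁻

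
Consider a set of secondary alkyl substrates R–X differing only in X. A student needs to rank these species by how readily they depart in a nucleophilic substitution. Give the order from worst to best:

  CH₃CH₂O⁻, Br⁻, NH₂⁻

Leaving-group ability tracks the stability of the departed species; conjugate-acid pKₐ is the usual yardstick (lower pKₐ → better LG).
Br⁻: pKₐ(HBr) ≈ -9 — weak base; good leaving group
CH₃CH₂O⁻: pKₐ(CH₃CH₂OH) ≈ 16 — strong base; alkoxides do not leave unassisted
NH₂⁻: pKₐ(NH₃) ≈ 38
Listed from poorest to best leaving group as asked.

NH₂⁻ < CH₃CH₂O⁻ < Br⁻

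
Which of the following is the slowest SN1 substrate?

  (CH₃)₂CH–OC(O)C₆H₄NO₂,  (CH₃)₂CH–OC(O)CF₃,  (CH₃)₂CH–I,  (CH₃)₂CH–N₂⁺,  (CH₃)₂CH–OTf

Same R in every case — rank the leaving groups.
A good leaving group is a weak base: the lower the pKₐ of its conjugate acid, the more readily it departs.
(CH₃)₂CH–N₂⁺ loses N₂: no meaningful conjugate acid; N₂ departs as an exceptionally stable neutral molecule
(CH₃)₂CH–OTf loses OTf⁻: pKₐ(CF₃SO₃H (triflic acid)) ≈ -14
(CH₃)₂CH–I loses I⁻: pKₐ(HI) ≈ -10
(CH₃)₂CH–OC(O)CF₃ loses CF₃COO⁻: pKₐ(CF₃COOH) ≈ 0.2
(CH₃)₂CH–OC(O)C₆H₄NO₂ loses p-O₂N–C₆H₄–COO⁻: pKₐ(p-nitrobenzoic acid) ≈ 3.4

(CH₃)₂CH–OC(O)C₆H₄NO₂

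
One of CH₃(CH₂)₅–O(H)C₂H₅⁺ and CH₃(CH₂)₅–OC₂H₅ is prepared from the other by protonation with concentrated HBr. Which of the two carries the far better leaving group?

From CH₃(CH₂)₅–OC₂H₅ the departing group would be CH₃CH₂O⁻ (pKₐ(CH₃CH₂OH) ≈ 16). Strong base; alkoxides do not leave unassisted.
From CH₃(CH₂)₅–O(H)C₂H₅⁺ the leaving group is R'OH (pKₐ(R'OH₂⁺) ≈ -2.4). Neutral; leaves from a protonated ether (an oxonium ion, R–O(H)R'⁺).
Protonation with concentrated HBr works by allowing neutral ethanol, rather than ethoxide, to depart, making CH₃(CH₂)₅–O(H)C₂H₅⁺ enormously more reactive.

CH₃(CH₂)₅–O(H)C₂H₅⁺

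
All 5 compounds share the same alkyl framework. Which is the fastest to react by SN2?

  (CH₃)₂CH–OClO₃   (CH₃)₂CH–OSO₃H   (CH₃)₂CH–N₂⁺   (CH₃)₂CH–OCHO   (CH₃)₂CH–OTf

Same R in every case — rank the leaving groups.
A good leaving group is a weak base: the lower the pKₐ of its conjugate acid, the more readily it departs.
(CH₃)₂CH–N₂⁺ loses N₂: no meaningful conjugate acid; N₂ departs as an exceptionally stable neutral molecule
(CH₃)₂CH–OTf loses OTf⁻: pKₐ(CF₃SO₃H (triflic acid)) ≈ -14
(CH₃)₂CH–OClO₃ loses ClO₄⁻: pKₐ(HClO₄) ≈ -10
(CH₃)₂CH–OSO₃H loses HSO₄⁻: pKₐ(H₂SO₄) ≈ -3
(CH₃)₂CH–OCHO loses HCOO⁻: pKₐ(HCOOH) ≈ 3.8

(CH₃)₂CH–N₂⁺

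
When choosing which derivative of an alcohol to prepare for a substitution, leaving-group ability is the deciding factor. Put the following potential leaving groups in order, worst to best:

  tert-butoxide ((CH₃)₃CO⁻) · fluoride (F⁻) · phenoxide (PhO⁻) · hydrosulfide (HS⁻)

Leaving-group ability tracks the stability of the departed species; conjugate-acid pKₐ is the usual yardstick (lower pKₐ → better LG).
fluoride (F⁻): pKₐ(HF) ≈ 3.2
hydrosulfide (HS⁻): pKₐ(H₂S) ≈ 7
phenoxide (PhO⁻): pKₐ(C₆H₅OH (phenol)) ≈ 10 — resonance into the ring helps, but still a poor LG
tert-butoxide ((CH₃)₃CO⁻): pKₐ(t-BuOH) ≈ 18
The question asks for worst first, so the sequence is read in increasing leaving-group ability.

tert-butoxide ((CH₃)₃CO⁻) < phenoxide (PhO⁻) < hydrosulfide (HS⁻) < fluoride (F⁻)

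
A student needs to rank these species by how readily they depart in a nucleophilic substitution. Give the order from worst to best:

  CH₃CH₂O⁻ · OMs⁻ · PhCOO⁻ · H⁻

OMs⁻: pKₐ(CH₃SO₃H (MsOH)) ≈ -1.9 — resonance-delocalised alkanesulfonate
PhCOO⁻: pKₐ(C₆H₅COOH) ≈ 4.2 — aryl carboxylate
CH₃CH₂O⁻: pKₐ(CH₃CH₂OH) ≈ 16
H⁻: pKₐ(H₂) ≈ 36
Reversing gives the worst-to-best order requested.

H⁻ < CH₃CH₂O⁻ < PhCOO⁻ < OMs⁻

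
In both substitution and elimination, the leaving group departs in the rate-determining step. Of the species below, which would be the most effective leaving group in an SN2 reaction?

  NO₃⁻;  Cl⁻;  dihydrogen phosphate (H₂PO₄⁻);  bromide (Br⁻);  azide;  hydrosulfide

bromide (Br⁻)

The more stable X⁻ (or X) is on its own — i.e. the weaker a base it is — the better a leaving group it makes.
bromide (Br⁻): pKₐ(HBr) ≈ -9
Cl⁻: pKₐ(HCl) ≈ -7
NO₃⁻: pKₐ(HNO₃) ≈ -1.3
dihydrogen phosphate (H₂PO₄⁻): pKₐ(H₃PO₄) ≈ 2.1
azide: pKₐ(HN₃) ≈ 4.7
hydrosulfide: pKₐ(H₂S) ≈ 7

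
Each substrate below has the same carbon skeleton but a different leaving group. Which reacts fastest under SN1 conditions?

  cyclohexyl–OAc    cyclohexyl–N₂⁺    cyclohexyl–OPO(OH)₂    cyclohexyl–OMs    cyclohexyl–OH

cyclohexyl–N₂⁺

The skeletons are identical, so relative rate is governed entirely by leaving-group ability.
Rank by basicity of the departing species: weakest base leaves most easily.
cyclohexyl–N₂⁺ loses N₂: no meaningful conjugate acid; N₂ departs as an exceptionally stable neutral molecule
cyclohexyl–OMs loses OMs⁻: pKₐ(CH₃SO₃H (MsOH)) ≈ -1.9
cyclohexyl–OPO(OH)₂ loses H₂PO₄⁻: pKₐ(H₃PO₄) ≈ 2.1
cyclohexyl–OAc loses AcO⁻: pKₐ(CH₃COOH) ≈ 4.8
cyclohexyl–OH loses OH⁻: pKₐ(H₂O) ≈ 15.7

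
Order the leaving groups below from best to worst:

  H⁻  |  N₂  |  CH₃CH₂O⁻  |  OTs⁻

N₂: no meaningful conjugate acid; N₂ departs as an exceptionally stable neutral molecule
OTs⁻: pKₐ(p-CH₃C₆H₄SO₃H (TsOH)) ≈ -2.8
CH₃CH₂O⁻: pKₐ(CH₃CH₂OH) ≈ 16
H⁻: pKₐ(H₂) ≈ 36

N₂ > OTs⁻ > CH₃CH₂O⁻ > H⁻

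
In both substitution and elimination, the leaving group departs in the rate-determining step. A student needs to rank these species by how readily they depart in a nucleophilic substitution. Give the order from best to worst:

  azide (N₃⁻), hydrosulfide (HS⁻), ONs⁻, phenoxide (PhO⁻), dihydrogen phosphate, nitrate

ONs⁻: pKₐ(p-O₂NC₆H₄SO₃H) ≈ -3.5 — p-nitro group further stabilises the sulfonate
nitrate: pKₐ(HNO₃) ≈ -1.3 — resonance-delocalised over three oxygens
dihydrogen phosphate: pKₐ(H₃PO₄) ≈ 2.1 — moderate base; biological leaving group after further activation
azide (N₃⁻): pKₐ(HN₃) ≈ 4.7 — linear, resonance-stabilised
hydrosulfide (HS⁻): pKₐ(H₂S) ≈ 7 — larger and more polarisable than the oxygen analogue
phenoxide (PhO⁻): pKₐ(C₆H₅OH (phenol)) ≈ 10 — resonance into the ring helps, but still a poor LG

ONs⁻ > nitrate > dihydrogen phosphate > azide (N₃⁻) > hydrosulfide (HS⁻) > phenoxide (PhO⁻)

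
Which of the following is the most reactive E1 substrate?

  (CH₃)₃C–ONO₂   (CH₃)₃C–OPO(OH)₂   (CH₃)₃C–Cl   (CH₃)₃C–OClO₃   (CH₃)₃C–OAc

(CH₃)₃C–OClO₃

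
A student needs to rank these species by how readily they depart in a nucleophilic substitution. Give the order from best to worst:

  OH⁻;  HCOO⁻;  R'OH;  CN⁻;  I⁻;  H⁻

I⁻ > R'OH > HCOO⁻ > CN⁻ > OH⁻ > H⁻

Rank by basicity of the departing species: weakest base leaves most easily.
I⁻: pKₐ(HI) ≈ -10 — large, highly polarisable; very weak base
R'OH: pKₐ(R'OH₂⁺) ≈ -2.4 — neutral; leaves from a protonated ether (an oxonium ion, R–O(H)R'⁺)
HCOO⁻: pKₐ(HCOOH) ≈ 3.8 — resonance-stabilised carboxylate
CN⁻: pKₐ(HCN) ≈ 9.2 — sp carbon stabilises the charge somewhat, but still a poor LG
OH⁻: pKₐ(H₂O) ≈ 15.7 — strong base; essentially never leaves without prior activation
H⁻: pKₐ(H₂) ≈ 36 — extremely strong base; leaves only in special hydride-transfer contexts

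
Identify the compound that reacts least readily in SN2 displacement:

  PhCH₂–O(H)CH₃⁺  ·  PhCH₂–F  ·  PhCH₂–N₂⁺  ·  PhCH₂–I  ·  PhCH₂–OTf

With the same alkyl group throughout, only the leaving group differentiates the rates.
The more stable X⁻ (or X) is on its own — i.e. the weaker a base it is — the better a leaving group it makes.
PhCH₂–N₂⁺ loses N₂: no meaningful conjugate acid; N₂ departs as an exceptionally stable neutral molecule
PhCH₂–OTf loses OTf⁻: pKₐ(CF₃SO₃H (triflic acid)) ≈ -14
PhCH₂–I loses I⁻: pKₐ(HI) ≈ -10
PhCH₂–O(H)CH₃⁺ loses R'OH: pKₐ(R'OH₂⁺) ≈ -2.4
PhCH₂–F loses F⁻: pKₐ(HF) ≈ 3.2

PhCH₂–F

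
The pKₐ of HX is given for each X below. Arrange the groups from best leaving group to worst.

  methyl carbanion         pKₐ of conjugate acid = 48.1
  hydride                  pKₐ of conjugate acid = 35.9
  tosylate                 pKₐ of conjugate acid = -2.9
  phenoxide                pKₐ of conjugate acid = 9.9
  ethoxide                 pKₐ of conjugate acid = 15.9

tosylate > phenoxide > ethoxide > hydride > methyl carbanion

Lower conjugate-acid pKₐ ⇒ weaker base ⇒ better leaving group.
Sorting by the given values: tosylate (-2.9), phenoxide (9.9), ethoxide (15.9), hydride (35.9), methyl carbanion (48.1).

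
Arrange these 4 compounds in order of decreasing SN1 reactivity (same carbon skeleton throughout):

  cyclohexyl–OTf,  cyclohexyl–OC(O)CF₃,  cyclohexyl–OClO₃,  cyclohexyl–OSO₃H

Identical carbon frameworks mean the comparison reduces to leaving-group quality.
Leaving-group ability tracks the stability of the departed species; conjugate-acid pKₐ is the usual yardstick (lower pKₐ → better LG).
cyclohexyl–OTf loses OTf⁻: pKₐ(CF₃SO₃H (triflic acid)) ≈ -14
cyclohexyl–OClO₃ loses ClO₄⁻: pKₐ(HClO₄) ≈ -10
cyclohexyl–OSO₃H loses HSO₄⁻: pKₐ(H₂SO₄) ≈ -3
cyclohexyl–OC(O)CF₃ loses CF₃COO⁻: pKₐ(CF₃COOH) ≈ 0.2

cyclohexyl–OTf > cyclohexyl–OClO₃ > cyclohexyl–OSO₃H > cyclohexyl–OC(O)CF₃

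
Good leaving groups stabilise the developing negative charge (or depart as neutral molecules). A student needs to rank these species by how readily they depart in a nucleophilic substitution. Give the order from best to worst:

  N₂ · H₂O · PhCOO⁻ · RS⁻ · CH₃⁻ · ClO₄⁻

A good leaving group is a weak base: the lower the pKₐ of its conjugate acid, the more readily it departs.
N₂: no meaningful conjugate acid; N₂ departs as an exceptionally stable neutral molecule
ClO₄⁻: pKₐ(HClO₄) ≈ -10 — extremely weak base; rarely used for safety reasons
H₂O: pKₐ(H₃O⁺) ≈ -1.7 — neutral; leaves from a protonated alcohol (R–OH₂⁺)
PhCOO⁻: pKₐ(C₆H₅COOH) ≈ 4.2 — aryl carboxylate
RS⁻: pKₐ(RSH (a thiol)) ≈ 10.5 — moderately basic; rarely leaves without activation
CH₃⁻: pKₐ(CH₄) ≈ 48

N₂ > ClO₄⁻ > H₂O > PhCOO⁻ > RS⁻ > CH₃⁻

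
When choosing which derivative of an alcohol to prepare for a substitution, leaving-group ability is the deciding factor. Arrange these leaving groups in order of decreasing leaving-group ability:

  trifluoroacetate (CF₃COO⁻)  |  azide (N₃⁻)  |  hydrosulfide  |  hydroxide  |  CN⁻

trifluoroacetate (CF₃COO⁻) > azide (N₃⁻) > hydrosulfide > CN⁻ > hydroxide

trifluoroacetate (CF₃COO⁻): pKₐ(CF₃COOH) ≈ 0.2 — strongly electron-withdrawing CF₃ stabilises the carboxylate
azide (N₃⁻): pKₐ(HN₃) ≈ 4.7 — linear, resonance-stabilised
hydrosulfide: pKₐ(H₂S) ≈ 7
CN⁻: pKₐ(HCN) ≈ 9.2
hydroxide: pKₐ(H₂O) ≈ 15.7 — strong base; essentially never leaves without prior activation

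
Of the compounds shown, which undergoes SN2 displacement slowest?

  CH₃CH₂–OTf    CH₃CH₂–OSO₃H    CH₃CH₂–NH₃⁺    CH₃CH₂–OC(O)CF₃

With the same alkyl group throughout, only the leaving group differentiates the rates.
A good leaving group is a weak base: the lower the pKₐ of its conjugate acid, the more readily it departs.
CH₃CH₂–OTf loses OTf⁻: pKₐ(CF₃SO₃H (triflic acid)) ≈ -14
CH₃CH₂–OSO₃H loses HSO₄⁻: pKₐ(H₂SO₄) ≈ -3
CH₃CH₂–OC(O)CF₃ loses CF₃COO⁻: pKₐ(CF₃COOH) ≈ 0.2
CH₃CH₂–NH₃⁺ loses NH₃: pKₐ(NH₄⁺) ≈ 9.2

CH₃CH₂–NH₃⁺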